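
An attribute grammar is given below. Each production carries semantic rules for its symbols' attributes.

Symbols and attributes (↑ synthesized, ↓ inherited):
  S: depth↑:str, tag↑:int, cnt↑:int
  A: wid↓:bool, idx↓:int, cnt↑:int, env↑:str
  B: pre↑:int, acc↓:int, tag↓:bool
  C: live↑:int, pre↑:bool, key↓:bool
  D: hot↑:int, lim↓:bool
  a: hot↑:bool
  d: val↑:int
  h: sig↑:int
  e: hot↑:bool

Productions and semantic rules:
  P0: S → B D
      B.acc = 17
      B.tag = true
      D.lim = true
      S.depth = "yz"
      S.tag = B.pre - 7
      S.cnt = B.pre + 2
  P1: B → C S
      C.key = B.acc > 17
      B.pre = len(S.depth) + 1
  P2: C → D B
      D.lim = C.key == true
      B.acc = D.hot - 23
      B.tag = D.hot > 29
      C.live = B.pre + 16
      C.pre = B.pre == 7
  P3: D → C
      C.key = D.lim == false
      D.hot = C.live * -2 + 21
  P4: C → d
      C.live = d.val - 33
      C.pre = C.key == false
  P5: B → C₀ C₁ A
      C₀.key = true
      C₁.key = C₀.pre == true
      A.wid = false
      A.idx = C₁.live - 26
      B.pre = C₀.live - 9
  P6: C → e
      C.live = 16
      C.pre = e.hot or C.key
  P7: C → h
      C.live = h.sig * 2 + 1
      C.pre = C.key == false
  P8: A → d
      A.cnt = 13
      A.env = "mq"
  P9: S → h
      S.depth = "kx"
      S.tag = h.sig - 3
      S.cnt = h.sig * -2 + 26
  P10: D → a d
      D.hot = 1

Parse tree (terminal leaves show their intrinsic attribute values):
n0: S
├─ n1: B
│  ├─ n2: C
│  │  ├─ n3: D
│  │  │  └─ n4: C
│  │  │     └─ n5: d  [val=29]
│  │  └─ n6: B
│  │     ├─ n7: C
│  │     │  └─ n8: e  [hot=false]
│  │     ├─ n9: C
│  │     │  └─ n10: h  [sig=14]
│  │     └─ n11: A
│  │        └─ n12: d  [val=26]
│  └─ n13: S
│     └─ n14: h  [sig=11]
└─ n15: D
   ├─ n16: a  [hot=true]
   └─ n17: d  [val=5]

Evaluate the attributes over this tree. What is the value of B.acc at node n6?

6

1. n1.acc = 17  [17]
2. n1.tag = true  [true]
3. n2.key = false  [B.acc > 17]
4. n3.lim = false  [C.key == true]
5. n4.key = true  [D.lim == false]
6. n5.val = 29  [terminal]
7. n4.live = -4  [d.val - 33]
8. n4.pre = false  [C.key == false]
9. n3.hot = 29  [C.live * -2 + 21]
10. n6.acc = 6  [D.hot - 23]
11. n6.tag = false  [D.hot > 29]
12. n7.key = true  [true]
13. n8.hot = false  [terminal]
14. n7.live = 16  [16]
15. n7.pre = true  [e.hot or C.key]
16. n9.key = true  [C₀.pre == true]
17. n10.sig = 14  [terminal]
18. n9.live = 29  [h.sig * 2 + 1]
19. n9.pre = false  [C.key == false]
20. n11.wid = false  [false]
21. n11.idx = 3  [C₁.live - 26]
22. n12.val = 26  [terminal]
23. n11.cnt = 13  [13]
24. n11.env = "mq"  ["mq"]
25. n6.pre = 7  [C₀.live - 9]
26. n2.live = 23  [B.pre + 16]
27. n2.pre = true  [B.pre == 7]
28. n14.sig = 11  [terminal]
29. n13.depth = "kx"  ["kx"]
30. n13.tag = 8  [h.sig - 3]
31. n13.cnt = 4  [h.sig * -2 + 26]
32. n1.pre = 3  [len(S.depth) + 1]
33. n15.lim = true  [true]
34. n16.hot = true  [terminal]
35. n17.val = 5  [terminal]
36. n15.hot = 1  [1]
37. n0.depth = "yz"  ["yz"]
38. n0.tag = -4  [B.pre - 7]
39. n0.cnt = 5  [B.pre + 2]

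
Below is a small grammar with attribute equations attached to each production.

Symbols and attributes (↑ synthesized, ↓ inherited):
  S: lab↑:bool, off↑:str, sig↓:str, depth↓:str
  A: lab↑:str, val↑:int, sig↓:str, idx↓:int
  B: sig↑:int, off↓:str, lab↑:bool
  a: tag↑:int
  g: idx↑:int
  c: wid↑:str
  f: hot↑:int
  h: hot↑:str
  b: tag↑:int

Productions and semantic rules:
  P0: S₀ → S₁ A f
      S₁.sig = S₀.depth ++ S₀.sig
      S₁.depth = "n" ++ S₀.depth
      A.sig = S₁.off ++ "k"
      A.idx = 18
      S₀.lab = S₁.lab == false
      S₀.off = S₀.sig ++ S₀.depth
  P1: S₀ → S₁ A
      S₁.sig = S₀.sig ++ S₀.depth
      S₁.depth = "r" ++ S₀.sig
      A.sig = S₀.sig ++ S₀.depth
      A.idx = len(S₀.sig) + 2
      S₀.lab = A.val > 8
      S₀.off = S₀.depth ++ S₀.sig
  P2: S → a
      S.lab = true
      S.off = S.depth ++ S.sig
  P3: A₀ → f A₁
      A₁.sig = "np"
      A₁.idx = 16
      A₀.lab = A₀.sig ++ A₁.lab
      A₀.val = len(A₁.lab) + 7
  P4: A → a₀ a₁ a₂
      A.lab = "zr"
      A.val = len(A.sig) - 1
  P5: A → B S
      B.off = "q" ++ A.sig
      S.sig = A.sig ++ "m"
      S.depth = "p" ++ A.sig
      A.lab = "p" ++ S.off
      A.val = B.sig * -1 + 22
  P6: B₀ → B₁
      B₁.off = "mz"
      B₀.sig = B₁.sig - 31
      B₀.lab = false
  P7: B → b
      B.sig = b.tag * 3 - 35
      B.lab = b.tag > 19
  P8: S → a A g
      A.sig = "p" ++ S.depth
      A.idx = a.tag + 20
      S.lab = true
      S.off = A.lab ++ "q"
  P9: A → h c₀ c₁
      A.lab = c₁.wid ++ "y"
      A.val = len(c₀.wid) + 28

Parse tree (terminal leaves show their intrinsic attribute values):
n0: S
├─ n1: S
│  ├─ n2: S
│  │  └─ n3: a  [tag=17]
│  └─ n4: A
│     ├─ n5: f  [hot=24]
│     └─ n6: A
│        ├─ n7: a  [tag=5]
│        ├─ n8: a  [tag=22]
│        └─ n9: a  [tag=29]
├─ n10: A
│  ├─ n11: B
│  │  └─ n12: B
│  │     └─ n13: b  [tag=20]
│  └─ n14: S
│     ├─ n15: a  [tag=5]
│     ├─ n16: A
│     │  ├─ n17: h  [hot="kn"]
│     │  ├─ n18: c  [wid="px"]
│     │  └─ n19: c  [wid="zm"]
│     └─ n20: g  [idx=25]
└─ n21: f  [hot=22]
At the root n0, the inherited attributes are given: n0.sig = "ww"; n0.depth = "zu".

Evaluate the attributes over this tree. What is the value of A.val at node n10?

28

1. n0.sig = "ww"  [given at root]
2. n0.depth = "zu"  [given at root]
3. n1.sig = "zuww"  [S₀.depth ++ S₀.sig]
4. n1.depth = "nzu"  ["n" ++ S₀.depth]
5. n2.sig = "zuwwnzu"  [S₀.sig ++ S₀.depth]
6. n2.depth = "rzuww"  ["r" ++ S₀.sig]
7. n3.tag = 17  [terminal]
8. n2.lab = true  [true]
9. n2.off = "rzuwwzuwwnzu"  [S.depth ++ S.sig]
10. n4.sig = "zuwwnzu"  [S₀.sig ++ S₀.depth]
11. n4.idx = 6  [len(S₀.sig) + 2]
12. n5.hot = 24  [terminal]
13. n6.sig = "np"  ["np"]
14. n6.idx = 16  [16]
15. n7.tag = 5  [terminal]
16. n8.tag = 22  [terminal]
17. n9.tag = 29  [terminal]
18. n6.lab = "zr"  ["zr"]
19. n6.val = 1  [len(A.sig) - 1]
20. n4.lab = "zuwwnzuzr"  [A₀.sig ++ A₁.lab]
21. n4.val = 9  [len(A₁.lab) + 7]
22. n1.lab = true  [A.val > 8]
23. n1.off = "nzuzuww"  [S₀.depth ++ S₀.sig]
24. n10.sig = "nzuzuwwk"  [S₁.off ++ "k"]
25. n10.idx = 18  [18]
26. n11.off = "qnzuzuwwk"  ["q" ++ A.sig]
27. n12.off = "mz"  ["mz"]
28. n13.tag = 20  [terminal]
29. n12.sig = 25  [b.tag * 3 - 35]
30. n12.lab = true  [b.tag > 19]
31. n11.sig = -6  [B₁.sig - 31]
32. n11.lab = false  [false]
33. n14.sig = "nzuzuwwkm"  [A.sig ++ "m"]
34. n14.depth = "pnzuzuwwk"  ["p" ++ A.sig]
35. n15.tag = 5  [terminal]
36. n16.sig = "ppnzuzuwwk"  ["p" ++ S.depth]
37. n16.idx = 25  [a.tag + 20]
38. n17.hot = "kn"  [terminal]
39. n18.wid = "px"  [terminal]
40. n19.wid = "zm"  [terminal]
41. n16.lab = "zmy"  [c₁.wid ++ "y"]
42. n16.val = 30  [len(c₀.wid) + 28]
43. n20.idx = 25  [terminal]
44. n14.lab = true  [true]
45. n14.off = "zmyq"  [A.lab ++ "q"]
46. n10.lab = "pzmyq"  ["p" ++ S.off]
47. n10.val = 28  [B.sig * -1 + 22]
48. n21.hot = 22  [terminal]
49. n0.lab = false  [S₁.lab == false]
50. n0.off = "wwzu"  [S₀.sig ++ S₀.depth]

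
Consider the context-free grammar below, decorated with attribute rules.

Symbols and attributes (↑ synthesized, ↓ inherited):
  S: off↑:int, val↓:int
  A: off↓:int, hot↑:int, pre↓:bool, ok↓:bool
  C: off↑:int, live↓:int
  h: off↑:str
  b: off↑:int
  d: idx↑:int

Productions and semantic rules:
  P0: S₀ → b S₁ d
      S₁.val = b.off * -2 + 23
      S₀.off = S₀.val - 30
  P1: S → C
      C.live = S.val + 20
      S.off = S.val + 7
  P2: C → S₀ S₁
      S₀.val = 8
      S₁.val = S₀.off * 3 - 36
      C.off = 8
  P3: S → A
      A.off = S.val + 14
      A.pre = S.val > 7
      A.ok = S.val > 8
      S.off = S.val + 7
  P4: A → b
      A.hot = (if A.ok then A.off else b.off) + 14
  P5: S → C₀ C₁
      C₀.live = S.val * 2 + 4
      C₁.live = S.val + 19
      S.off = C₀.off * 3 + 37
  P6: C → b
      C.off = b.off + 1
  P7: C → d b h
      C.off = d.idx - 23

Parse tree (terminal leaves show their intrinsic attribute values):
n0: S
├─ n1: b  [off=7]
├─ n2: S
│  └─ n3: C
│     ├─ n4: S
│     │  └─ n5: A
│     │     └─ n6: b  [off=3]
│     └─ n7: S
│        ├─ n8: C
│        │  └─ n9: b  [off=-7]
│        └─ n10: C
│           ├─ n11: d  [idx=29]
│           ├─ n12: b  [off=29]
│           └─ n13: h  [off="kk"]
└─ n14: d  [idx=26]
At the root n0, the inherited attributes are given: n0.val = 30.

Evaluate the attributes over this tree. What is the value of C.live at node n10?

28

1. n0.val = 30  [given at root]
2. n1.off = 7  [terminal]
3. n2.val = 9  [b.off * -2 + 23]
4. n3.live = 29  [S.val + 20]
5. n4.val = 8  [8]
6. n5.off = 22  [S.val + 14]
7. n5.pre = true  [S.val > 7]
8. n5.ok = false  [S.val > 8]
9. n6.off = 3  [terminal]
10. n5.hot = 17  [(if A.ok then A.off else b.off) + 14]
11. n4.off = 15  [S.val + 7]
12. n7.val = 9  [S₀.off * 3 - 36]
13. n8.live = 22  [S.val * 2 + 4]
14. n9.off = -7  [terminal]
15. n8.off = -6  [b.off + 1]
16. n10.live = 28  [S.val + 19]
17. n11.idx = 29  [terminal]
18. n12.off = 29  [terminal]
19. n13.off = "kk"  [terminal]
20. n10.off = 6  [d.idx - 23]
21. n7.off = 19  [C₀.off * 3 + 37]
22. n3.off = 8  [8]
23. n2.off = 16  [S.val + 7]
24. n14.idx = 26  [terminal]
25. n0.off = 0  [S₀.val - 30]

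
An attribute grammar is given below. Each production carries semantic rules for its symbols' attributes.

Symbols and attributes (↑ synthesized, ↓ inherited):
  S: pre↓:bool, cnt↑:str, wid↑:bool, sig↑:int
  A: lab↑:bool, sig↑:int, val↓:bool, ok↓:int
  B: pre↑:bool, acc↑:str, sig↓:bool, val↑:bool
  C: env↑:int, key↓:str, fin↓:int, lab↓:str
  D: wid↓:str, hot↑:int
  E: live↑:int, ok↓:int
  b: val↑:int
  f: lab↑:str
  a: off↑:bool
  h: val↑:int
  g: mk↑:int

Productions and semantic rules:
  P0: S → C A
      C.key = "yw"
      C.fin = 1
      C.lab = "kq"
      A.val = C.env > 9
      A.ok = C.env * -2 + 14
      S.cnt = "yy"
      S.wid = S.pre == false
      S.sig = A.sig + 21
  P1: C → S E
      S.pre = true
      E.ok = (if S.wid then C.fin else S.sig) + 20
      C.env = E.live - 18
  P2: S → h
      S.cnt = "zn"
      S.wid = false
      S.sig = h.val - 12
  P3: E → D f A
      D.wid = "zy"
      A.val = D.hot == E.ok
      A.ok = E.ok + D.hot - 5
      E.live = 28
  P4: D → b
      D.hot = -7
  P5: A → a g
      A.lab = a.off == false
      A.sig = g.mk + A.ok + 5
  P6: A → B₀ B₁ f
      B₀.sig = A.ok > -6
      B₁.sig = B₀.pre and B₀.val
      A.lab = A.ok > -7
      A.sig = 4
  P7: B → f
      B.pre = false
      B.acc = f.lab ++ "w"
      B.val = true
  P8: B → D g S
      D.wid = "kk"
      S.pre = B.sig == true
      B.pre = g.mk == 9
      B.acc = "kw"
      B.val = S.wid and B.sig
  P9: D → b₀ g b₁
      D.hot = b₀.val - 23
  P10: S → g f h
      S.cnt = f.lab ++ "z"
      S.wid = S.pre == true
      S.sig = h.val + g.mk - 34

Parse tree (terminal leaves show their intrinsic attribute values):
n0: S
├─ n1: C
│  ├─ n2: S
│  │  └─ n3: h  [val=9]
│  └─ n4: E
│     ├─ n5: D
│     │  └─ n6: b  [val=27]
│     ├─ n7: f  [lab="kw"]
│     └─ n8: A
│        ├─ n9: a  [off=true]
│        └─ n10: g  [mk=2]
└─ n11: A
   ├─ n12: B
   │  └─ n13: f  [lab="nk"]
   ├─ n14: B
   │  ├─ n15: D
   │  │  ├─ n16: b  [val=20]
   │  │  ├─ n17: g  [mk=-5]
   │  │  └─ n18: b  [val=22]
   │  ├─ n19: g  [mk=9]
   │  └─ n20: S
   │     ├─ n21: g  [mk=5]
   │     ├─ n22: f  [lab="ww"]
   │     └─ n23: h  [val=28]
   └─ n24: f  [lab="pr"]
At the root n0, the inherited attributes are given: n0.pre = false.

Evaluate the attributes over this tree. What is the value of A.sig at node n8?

12

1. n0.pre = false  [given at root]
2. n1.key = "yw"  ["yw"]
3. n1.fin = 1  [1]
4. n1.lab = "kq"  ["kq"]
5. n2.pre = true  [true]
6. n3.val = 9  [terminal]
7. n2.cnt = "zn"  ["zn"]
8. n2.wid = false  [false]
9. n2.sig = -3  [h.val - 12]
10. n4.ok = 17  [(if S.wid then C.fin else S.sig) + 20]
11. n5.wid = "zy"  ["zy"]
12. n6.val = 27  [terminal]
13. n5.hot = -7  [-7]
14. n7.lab = "kw"  [terminal]
15. n8.val = false  [D.hot == E.ok]
16. n8.ok = 5  [E.ok + D.hot - 5]
17. n9.off = true  [terminal]
18. n10.mk = 2  [terminal]
19. n8.lab = false  [a.off == false]
20. n8.sig = 12  [g.mk + A.ok + 5]
21. n4.live = 28  [28]
22. n1.env = 10  [E.live - 18]
23. n11.val = true  [C.env > 9]
24. n11.ok = -6  [C.env * -2 + 14]
25. n12.sig = false  [A.ok > -6]
26. n13.lab = "nk"  [terminal]
27. n12.pre = false  [false]
28. n12.acc = "nkw"  [f.lab ++ "w"]
29. n12.val = true  [true]
30. n14.sig = false  [B₀.pre and B₀.val]
31. n15.wid = "kk"  ["kk"]
32. n16.val = 20  [terminal]
33. n17.mk = -5  [terminal]
34. n18.val = 22  [terminal]
35. n15.hot = -3  [b₀.val - 23]
36. n19.mk = 9  [terminal]
37. n20.pre = false  [B.sig == true]
38. n21.mk = 5  [terminal]
39. n22.lab = "ww"  [terminal]
40. n23.val = 28  [terminal]
41. n20.cnt = "wwz"  [f.lab ++ "z"]
42. n20.wid = false  [S.pre == true]
43. n20.sig = -1  [h.val + g.mk - 34]
44. n14.pre = true  [g.mk == 9]
45. n14.acc = "kw"  ["kw"]
46. n14.val = false  [S.wid and B.sig]
47. n24.lab = "pr"  [terminal]
48. n11.lab = true  [A.ok > -7]
49. n11.sig = 4  [4]
50. n0.cnt = "yy"  ["yy"]
51. n0.wid = true  [S.pre == false]
52. n0.sig = 25  [A.sig + 21]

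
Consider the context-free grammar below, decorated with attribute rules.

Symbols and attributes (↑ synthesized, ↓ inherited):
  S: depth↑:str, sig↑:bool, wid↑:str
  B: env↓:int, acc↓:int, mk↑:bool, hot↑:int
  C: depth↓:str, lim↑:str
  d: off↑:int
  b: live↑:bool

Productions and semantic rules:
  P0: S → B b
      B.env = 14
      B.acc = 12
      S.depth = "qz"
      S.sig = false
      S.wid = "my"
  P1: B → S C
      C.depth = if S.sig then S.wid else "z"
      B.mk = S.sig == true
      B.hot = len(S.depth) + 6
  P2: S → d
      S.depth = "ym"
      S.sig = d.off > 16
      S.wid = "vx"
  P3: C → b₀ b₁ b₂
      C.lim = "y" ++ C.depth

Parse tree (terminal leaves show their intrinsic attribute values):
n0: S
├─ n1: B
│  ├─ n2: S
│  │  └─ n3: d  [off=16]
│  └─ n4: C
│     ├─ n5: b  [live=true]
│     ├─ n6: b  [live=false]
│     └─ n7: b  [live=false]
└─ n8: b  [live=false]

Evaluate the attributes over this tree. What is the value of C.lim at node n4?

1. n1.env = 14  [14]
2. n1.acc = 12  [12]
3. n3.off = 16  [terminal]
4. n2.depth = "ym"  ["ym"]
5. n2.sig = false  [d.off > 16]
6. n2.wid = "vx"  ["vx"]
7. n4.depth = "z"  [if S.sig then S.wid else "z"]
8. n5.live = true  [terminal]
9. n6.live = false  [terminal]
10. n7.live = false  [terminal]
11. n4.lim = "yz"  ["y" ++ C.depth]
12. n1.mk = false  [S.sig == true]
13. n1.hot = 8  [len(S.depth) + 6]
14. n8.live = false  [terminal]
15. n0.depth = "qz"  ["qz"]
16. n0.sig = false  [false]
17. n0.wid = "my"  ["my"]

"yz"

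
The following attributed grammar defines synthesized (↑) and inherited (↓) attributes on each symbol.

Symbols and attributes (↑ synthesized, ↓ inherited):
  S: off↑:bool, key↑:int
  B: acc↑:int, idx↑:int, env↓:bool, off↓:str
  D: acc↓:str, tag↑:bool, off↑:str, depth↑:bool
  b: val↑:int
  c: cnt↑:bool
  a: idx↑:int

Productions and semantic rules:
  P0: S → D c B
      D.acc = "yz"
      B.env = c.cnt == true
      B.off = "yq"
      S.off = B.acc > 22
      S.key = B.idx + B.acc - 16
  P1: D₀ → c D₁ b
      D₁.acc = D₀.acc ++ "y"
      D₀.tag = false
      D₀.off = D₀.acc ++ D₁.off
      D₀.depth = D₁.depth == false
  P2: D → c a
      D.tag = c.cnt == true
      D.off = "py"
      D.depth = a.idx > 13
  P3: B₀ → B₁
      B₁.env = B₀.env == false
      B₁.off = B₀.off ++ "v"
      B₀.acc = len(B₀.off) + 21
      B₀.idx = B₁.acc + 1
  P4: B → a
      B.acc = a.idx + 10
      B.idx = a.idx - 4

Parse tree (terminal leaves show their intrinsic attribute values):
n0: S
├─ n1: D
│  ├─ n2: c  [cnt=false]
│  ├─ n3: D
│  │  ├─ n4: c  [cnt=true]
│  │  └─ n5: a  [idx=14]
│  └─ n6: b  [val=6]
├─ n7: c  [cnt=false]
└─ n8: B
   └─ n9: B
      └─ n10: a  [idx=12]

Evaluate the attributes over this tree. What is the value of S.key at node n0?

1. n1.acc = "yz"  ["yz"]
2. n2.cnt = false  [terminal]
3. n3.acc = "yzy"  [D₀.acc ++ "y"]
4. n4.cnt = true  [terminal]
5. n5.idx = 14  [terminal]
6. n3.tag = true  [c.cnt == true]
7. n3.off = "py"  ["py"]
8. n3.depth = true  [a.idx > 13]
9. n6.val = 6  [terminal]
10. n1.tag = false  [false]
11. n1.off = "yzpy"  [D₀.acc ++ D₁.off]
12. n1.depth = false  [D₁.depth == false]
13. n7.cnt = false  [terminal]
14. n8.env = false  [c.cnt == true]
15. n8.off = "yq"  ["yq"]
16. n9.env = true  [B₀.env == false]
17. n9.off = "yqv"  [B₀.off ++ "v"]
18. n10.idx = 12  [terminal]
19. n9.acc = 22  [a.idx + 10]
20. n9.idx = 8  [a.idx - 4]
21. n8.acc = 23  [len(B₀.off) + 21]
22. n8.idx = 23  [B₁.acc + 1]
23. n0.off = true  [B.acc > 22]
24. n0.key = 30  [B.idx + B.acc - 16]

30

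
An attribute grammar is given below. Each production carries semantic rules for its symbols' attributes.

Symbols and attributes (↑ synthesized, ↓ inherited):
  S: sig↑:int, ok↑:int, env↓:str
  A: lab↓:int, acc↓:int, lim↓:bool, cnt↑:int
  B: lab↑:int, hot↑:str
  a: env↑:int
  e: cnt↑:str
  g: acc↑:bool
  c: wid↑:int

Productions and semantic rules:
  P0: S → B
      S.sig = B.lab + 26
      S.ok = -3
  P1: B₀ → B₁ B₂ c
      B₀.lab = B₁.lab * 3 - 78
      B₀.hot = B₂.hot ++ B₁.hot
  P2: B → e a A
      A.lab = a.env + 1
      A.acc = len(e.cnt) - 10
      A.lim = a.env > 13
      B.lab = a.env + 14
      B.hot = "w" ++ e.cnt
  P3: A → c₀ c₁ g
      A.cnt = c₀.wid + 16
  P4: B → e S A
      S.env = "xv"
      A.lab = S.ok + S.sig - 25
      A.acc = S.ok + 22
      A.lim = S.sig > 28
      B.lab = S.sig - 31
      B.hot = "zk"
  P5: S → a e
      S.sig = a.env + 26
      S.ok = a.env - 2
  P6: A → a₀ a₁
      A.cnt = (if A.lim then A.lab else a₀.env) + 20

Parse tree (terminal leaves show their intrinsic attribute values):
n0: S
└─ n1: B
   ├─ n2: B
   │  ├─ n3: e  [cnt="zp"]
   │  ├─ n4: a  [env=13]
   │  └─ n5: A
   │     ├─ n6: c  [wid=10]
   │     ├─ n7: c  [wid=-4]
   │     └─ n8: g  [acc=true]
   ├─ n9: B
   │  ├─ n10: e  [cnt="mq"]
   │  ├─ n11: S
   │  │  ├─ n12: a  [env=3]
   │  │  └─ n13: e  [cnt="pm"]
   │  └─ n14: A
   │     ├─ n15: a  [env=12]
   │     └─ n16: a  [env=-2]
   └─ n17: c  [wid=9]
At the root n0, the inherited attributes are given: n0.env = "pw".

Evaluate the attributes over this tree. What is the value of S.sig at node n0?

29

1. n0.env = "pw"  [given at root]
2. n3.cnt = "zp"  [terminal]
3. n4.env = 13  [terminal]
4. n5.lab = 14  [a.env + 1]
5. n5.acc = -8  [len(e.cnt) - 10]
6. n5.lim = false  [a.env > 13]
7. n6.wid = 10  [terminal]
8. n7.wid = -4  [terminal]
9. n8.acc = true  [terminal]
10. n5.cnt = 26  [c₀.wid + 16]
11. n2.lab = 27  [a.env + 14]
12. n2.hot = "wzp"  ["w" ++ e.cnt]
13. n10.cnt = "mq"  [terminal]
14. n11.env = "xv"  ["xv"]
15. n12.env = 3  [terminal]
16. n13.cnt = "pm"  [terminal]
17. n11.sig = 29  [a.env + 26]
18. n11.ok = 1  [a.env - 2]
19. n14.lab = 5  [S.ok + S.sig - 25]
20. n14.acc = 23  [S.ok + 22]
21. n14.lim = true  [S.sig > 28]
22. n15.env = 12  [terminal]
23. n16.env = -2  [terminal]
24. n14.cnt = 25  [(if A.lim then A.lab else a₀.env) + 20]
25. n9.lab = -2  [S.sig - 31]
26. n9.hot = "zk"  ["zk"]
27. n17.wid = 9  [terminal]
28. n1.lab = 3  [B₁.lab * 3 - 78]
29. n1.hot = "zkwzp"  [B₂.hot ++ B₁.hot]
30. n0.sig = 29  [B.lab + 26]
31. n0.ok = -3  [-3]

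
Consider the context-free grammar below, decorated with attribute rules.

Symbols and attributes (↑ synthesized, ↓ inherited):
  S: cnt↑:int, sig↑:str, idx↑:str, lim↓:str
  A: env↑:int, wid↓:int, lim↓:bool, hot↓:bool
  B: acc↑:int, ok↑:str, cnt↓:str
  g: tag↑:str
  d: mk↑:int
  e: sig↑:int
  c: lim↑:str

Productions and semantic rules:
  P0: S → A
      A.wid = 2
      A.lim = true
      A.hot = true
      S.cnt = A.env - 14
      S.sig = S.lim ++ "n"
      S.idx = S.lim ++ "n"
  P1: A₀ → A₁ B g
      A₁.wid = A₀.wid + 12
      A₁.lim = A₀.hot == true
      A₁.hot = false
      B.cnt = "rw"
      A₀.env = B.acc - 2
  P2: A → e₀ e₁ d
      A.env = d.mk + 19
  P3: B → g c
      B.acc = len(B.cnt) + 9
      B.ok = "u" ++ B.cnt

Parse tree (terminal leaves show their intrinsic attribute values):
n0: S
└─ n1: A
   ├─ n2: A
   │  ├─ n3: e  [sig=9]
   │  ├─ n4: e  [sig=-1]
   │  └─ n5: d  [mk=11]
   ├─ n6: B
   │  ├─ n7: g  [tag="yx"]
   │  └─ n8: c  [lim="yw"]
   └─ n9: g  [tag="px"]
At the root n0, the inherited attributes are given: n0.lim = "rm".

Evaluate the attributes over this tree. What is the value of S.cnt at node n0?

1. n0.lim = "rm"  [given at root]
2. n1.wid = 2  [2]
3. n1.lim = true  [true]
4. n1.hot = true  [true]
5. n2.wid = 14  [A₀.wid + 12]
6. n2.lim = true  [A₀.hot == true]
7. n2.hot = false  [false]
8. n3.sig = 9  [terminal]
9. n4.sig = -1  [terminal]
10. n5.mk = 11  [terminal]
11. n2.env = 30  [d.mk + 19]
12. n6.cnt = "rw"  ["rw"]
13. n7.tag = "yx"  [terminal]
14. n8.lim = "yw"  [terminal]
15. n6.acc = 11  [len(B.cnt) + 9]
16. n6.ok = "urw"  ["u" ++ B.cnt]
17. n9.tag = "px"  [terminal]
18. n1.env = 9  [B.acc - 2]
19. n0.cnt = -5  [A.env - 14]
20. n0.sig = "rmn"  [S.lim ++ "n"]
21. n0.idx = "rmn"  [S.lim ++ "n"]

-5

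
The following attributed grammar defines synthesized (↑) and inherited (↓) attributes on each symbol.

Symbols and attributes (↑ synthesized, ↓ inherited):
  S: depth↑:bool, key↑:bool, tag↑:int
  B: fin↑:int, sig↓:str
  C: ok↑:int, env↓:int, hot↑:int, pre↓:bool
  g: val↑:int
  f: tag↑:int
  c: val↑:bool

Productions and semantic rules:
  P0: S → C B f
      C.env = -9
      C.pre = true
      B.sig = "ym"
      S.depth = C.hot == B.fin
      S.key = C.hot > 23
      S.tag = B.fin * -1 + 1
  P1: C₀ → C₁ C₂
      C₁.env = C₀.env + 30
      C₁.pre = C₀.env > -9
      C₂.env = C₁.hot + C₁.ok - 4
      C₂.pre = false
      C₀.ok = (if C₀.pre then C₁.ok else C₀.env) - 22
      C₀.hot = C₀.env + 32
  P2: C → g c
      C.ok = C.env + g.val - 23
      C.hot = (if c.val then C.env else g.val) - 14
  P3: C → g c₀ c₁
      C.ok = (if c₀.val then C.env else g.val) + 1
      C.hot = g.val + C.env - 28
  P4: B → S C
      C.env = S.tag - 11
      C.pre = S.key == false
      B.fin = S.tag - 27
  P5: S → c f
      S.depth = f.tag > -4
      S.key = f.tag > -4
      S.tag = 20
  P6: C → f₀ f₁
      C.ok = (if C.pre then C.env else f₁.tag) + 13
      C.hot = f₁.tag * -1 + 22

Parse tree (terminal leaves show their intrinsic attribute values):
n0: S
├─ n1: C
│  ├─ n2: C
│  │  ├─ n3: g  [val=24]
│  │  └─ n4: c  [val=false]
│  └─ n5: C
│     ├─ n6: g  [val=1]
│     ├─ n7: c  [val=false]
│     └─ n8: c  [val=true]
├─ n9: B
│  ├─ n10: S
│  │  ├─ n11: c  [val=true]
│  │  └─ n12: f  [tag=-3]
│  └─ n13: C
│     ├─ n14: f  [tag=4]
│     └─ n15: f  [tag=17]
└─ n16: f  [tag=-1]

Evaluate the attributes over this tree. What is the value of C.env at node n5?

1. n1.env = -9  [-9]
2. n1.pre = true  [true]
3. n2.env = 21  [C₀.env + 30]
4. n2.pre = false  [C₀.env > -9]
5. n3.val = 24  [terminal]
6. n4.val = false  [terminal]
7. n2.ok = 22  [C.env + g.val - 23]
8. n2.hot = 10  [(if c.val then C.env else g.val) - 14]
9. n5.env = 28  [C₁.hot + C₁.ok - 4]
10. n5.pre = false  [false]
11. n6.val = 1  [terminal]
12. n7.val = false  [terminal]
13. n8.val = true  [terminal]
14. n5.ok = 2  [(if c₀.val then C.env else g.val) + 1]
15. n5.hot = 1  [g.val + C.env - 28]
16. n1.ok = 0  [(if C₀.pre then C₁.ok else C₀.env) - 22]
17. n1.hot = 23  [C₀.env + 32]
18. n9.sig = "ym"  ["ym"]
19. n11.val = true  [terminal]
20. n12.tag = -3  [terminal]
21. n10.depth = true  [f.tag > -4]
22. n10.key = true  [f.tag > -4]
23. n10.tag = 20  [20]
24. n13.env = 9  [S.tag - 11]
25. n13.pre = false  [S.key == false]
26. n14.tag = 4  [terminal]
27. n15.tag = 17  [terminal]
28. n13.ok = 30  [(if C.pre then C.env else f₁.tag) + 13]
29. n13.hot = 5  [f₁.tag * -1 + 22]
30. n9.fin = -7  [S.tag - 27]
31. n16.tag = -1  [terminal]
32. n0.depth = false  [C.hot == B.fin]
33. n0.key = false  [C.hot > 23]
34. n0.tag = 8  [B.fin * -1 + 1]

28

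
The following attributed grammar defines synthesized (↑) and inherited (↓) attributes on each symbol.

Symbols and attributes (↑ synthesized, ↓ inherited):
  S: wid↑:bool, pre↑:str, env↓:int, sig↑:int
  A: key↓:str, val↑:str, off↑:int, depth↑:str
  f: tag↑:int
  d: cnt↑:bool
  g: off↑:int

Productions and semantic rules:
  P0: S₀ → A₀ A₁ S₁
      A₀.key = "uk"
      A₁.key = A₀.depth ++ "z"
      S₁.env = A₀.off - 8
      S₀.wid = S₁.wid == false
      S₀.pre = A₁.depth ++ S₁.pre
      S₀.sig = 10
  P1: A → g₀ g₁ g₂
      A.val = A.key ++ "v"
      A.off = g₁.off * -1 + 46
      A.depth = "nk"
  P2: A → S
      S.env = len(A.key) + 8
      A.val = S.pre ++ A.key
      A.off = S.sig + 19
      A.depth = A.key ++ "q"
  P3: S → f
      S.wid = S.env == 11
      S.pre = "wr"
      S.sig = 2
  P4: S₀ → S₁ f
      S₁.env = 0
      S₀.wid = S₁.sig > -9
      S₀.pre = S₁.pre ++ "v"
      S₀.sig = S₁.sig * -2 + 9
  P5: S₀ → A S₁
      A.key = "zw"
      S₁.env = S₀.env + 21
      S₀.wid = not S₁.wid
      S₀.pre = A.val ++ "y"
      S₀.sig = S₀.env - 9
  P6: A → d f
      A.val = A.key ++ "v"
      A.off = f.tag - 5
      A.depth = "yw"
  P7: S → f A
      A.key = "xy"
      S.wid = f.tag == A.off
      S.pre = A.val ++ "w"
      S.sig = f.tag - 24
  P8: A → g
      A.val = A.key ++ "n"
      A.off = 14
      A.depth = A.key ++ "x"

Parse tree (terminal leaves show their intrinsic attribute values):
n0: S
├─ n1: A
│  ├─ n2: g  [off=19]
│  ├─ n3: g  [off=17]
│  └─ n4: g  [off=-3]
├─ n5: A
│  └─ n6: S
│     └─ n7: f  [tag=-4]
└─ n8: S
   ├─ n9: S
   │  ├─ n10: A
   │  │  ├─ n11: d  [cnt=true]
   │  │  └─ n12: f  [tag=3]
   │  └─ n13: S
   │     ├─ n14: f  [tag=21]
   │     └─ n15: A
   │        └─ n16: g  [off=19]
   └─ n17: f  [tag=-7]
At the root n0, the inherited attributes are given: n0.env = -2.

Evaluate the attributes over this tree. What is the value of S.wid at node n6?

true

1. n0.env = -2  [given at root]
2. n1.key = "uk"  ["uk"]
3. n2.off = 19  [terminal]
4. n3.off = 17  [terminal]
5. n4.off = -3  [terminal]
6. n1.val = "ukv"  [A.key ++ "v"]
7. n1.off = 29  [g₁.off * -1 + 46]
8. n1.depth = "nk"  ["nk"]
9. n5.key = "nkz"  [A₀.depth ++ "z"]
10. n6.env = 11  [len(A.key) + 8]
11. n7.tag = -4  [terminal]
12. n6.wid = true  [S.env == 11]
13. n6.pre = "wr"  ["wr"]
14. n6.sig = 2  [2]
15. n5.val = "wrnkz"  [S.pre ++ A.key]
16. n5.off = 21  [S.sig + 19]
17. n5.depth = "nkzq"  [A.key ++ "q"]
18. n8.env = 21  [A₀.off - 8]
19. n9.env = 0  [0]
20. n10.key = "zw"  ["zw"]
21. n11.cnt = true  [terminal]
22. n12.tag = 3  [terminal]
23. n10.val = "zwv"  [A.key ++ "v"]
24. n10.off = -2  [f.tag - 5]
25. n10.depth = "yw"  ["yw"]
26. n13.env = 21  [S₀.env + 21]
27. n14.tag = 21  [terminal]
28. n15.key = "xy"  ["xy"]
29. n16.off = 19  [terminal]
30. n15.val = "xyn"  [A.key ++ "n"]
31. n15.off = 14  [14]
32. n15.depth = "xyx"  [A.key ++ "x"]
33. n13.wid = false  [f.tag == A.off]
34. n13.pre = "xynw"  [A.val ++ "w"]
35. n13.sig = -3  [f.tag - 24]
36. n9.wid = true  [not S₁.wid]
37. n9.pre = "zwvy"  [A.val ++ "y"]
38. n9.sig = -9  [S₀.env - 9]
39. n17.tag = -7  [terminal]
40. n8.wid = false  [S₁.sig > -9]
41. n8.pre = "zwvyv"  [S₁.pre ++ "v"]
42. n8.sig = 27  [S₁.sig * -2 + 9]
43. n0.wid = true  [S₁.wid == false]
44. n0.pre = "nkzqzwvyv"  [A₁.depth ++ S₁.pre]
45. n0.sig = 10  [10]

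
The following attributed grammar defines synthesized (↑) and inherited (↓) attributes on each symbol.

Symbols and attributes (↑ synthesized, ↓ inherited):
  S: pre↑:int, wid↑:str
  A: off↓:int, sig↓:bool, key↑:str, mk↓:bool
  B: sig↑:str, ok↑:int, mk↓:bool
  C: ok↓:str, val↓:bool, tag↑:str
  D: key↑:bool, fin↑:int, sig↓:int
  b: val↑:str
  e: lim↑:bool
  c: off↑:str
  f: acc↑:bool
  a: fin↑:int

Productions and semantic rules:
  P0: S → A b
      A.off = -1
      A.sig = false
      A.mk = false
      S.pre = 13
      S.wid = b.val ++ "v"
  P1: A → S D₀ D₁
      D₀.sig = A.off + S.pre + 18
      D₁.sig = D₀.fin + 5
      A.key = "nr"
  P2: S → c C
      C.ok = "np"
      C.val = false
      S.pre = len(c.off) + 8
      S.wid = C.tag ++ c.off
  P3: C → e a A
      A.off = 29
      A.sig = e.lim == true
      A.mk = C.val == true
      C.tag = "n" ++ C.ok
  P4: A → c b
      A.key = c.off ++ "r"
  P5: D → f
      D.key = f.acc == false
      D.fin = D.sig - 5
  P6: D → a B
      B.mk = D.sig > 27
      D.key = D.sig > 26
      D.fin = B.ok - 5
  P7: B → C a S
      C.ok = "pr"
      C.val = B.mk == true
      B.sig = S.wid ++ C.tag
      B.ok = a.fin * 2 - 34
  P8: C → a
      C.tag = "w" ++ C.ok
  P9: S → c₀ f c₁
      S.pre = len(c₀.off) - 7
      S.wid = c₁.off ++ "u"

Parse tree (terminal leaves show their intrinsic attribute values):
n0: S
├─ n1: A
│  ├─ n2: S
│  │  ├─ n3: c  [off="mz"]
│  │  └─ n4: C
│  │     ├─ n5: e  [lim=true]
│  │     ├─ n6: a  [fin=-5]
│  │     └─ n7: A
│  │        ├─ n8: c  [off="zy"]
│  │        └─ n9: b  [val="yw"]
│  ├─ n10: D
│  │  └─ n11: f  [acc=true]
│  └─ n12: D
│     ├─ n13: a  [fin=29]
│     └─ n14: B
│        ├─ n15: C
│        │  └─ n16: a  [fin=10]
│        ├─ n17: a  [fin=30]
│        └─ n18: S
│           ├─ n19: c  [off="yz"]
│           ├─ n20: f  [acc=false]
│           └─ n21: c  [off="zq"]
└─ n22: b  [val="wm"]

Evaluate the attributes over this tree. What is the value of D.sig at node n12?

1. n1.off = -1  [-1]
2. n1.sig = false  [false]
3. n1.mk = false  [false]
4. n3.off = "mz"  [terminal]
5. n4.ok = "np"  ["np"]
6. n4.val = false  [false]
7. n5.lim = true  [terminal]
8. n6.fin = -5  [terminal]
9. n7.off = 29  [29]
10. n7.sig = true  [e.lim == true]
11. n7.mk = false  [C.val == true]
12. n8.off = "zy"  [terminal]
13. n9.val = "yw"  [terminal]
14. n7.key = "zyr"  [c.off ++ "r"]
15. n4.tag = "nnp"  ["n" ++ C.ok]
16. n2.pre = 10  [len(c.off) + 8]
17. n2.wid = "nnpmz"  [C.tag ++ c.off]
18. n10.sig = 27  [A.off + S.pre + 18]
19. n11.acc = true  [terminal]
20. n10.key = false  [f.acc == false]
21. n10.fin = 22  [D.sig - 5]
22. n12.sig = 27  [D₀.fin + 5]
23. n13.fin = 29  [terminal]
24. n14.mk = false  [D.sig > 27]
25. n15.ok = "pr"  ["pr"]
26. n15.val = false  [B.mk == true]
27. n16.fin = 10  [terminal]
28. n15.tag = "wpr"  ["w" ++ C.ok]
29. n17.fin = 30  [terminal]
30. n19.off = "yz"  [terminal]
31. n20.acc = false  [terminal]
32. n21.off = "zq"  [terminal]
33. n18.pre = -5  [len(c₀.off) - 7]
34. n18.wid = "zqu"  [c₁.off ++ "u"]
35. n14.sig = "zquwpr"  [S.wid ++ C.tag]
36. n14.ok = 26  [a.fin * 2 - 34]
37. n12.key = true  [D.sig > 26]
38. n12.fin = 21  [B.ok - 5]
39. n1.key = "nr"  ["nr"]
40. n22.val = "wm"  [terminal]
41. n0.pre = 13  [13]
42. n0.wid = "wmv"  [b.val ++ "v"]

27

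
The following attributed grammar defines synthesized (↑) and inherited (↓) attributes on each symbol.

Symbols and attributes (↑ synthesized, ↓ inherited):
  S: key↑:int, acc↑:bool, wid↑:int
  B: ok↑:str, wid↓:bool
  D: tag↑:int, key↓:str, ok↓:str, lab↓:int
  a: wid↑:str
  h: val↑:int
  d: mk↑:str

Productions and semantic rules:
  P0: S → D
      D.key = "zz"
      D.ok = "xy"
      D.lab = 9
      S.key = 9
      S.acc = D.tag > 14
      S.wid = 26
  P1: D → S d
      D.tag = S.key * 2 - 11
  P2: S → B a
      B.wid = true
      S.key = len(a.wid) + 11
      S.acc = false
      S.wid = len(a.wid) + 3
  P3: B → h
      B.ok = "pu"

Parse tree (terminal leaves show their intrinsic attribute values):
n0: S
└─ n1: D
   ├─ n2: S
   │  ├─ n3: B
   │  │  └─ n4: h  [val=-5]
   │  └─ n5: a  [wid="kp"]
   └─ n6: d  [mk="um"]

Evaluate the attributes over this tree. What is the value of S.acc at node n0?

true

1. n1.key = "zz"  ["zz"]
2. n1.ok = "xy"  ["xy"]
3. n1.lab = 9  [9]
4. n3.wid = true  [true]
5. n4.val = -5  [terminal]
6. n3.ok = "pu"  ["pu"]
7. n5.wid = "kp"  [terminal]
8. n2.key = 13  [len(a.wid) + 11]
9. n2.acc = false  [false]
10. n2.wid = 5  [len(a.wid) + 3]
11. n6.mk = "um"  [terminal]
12. n1.tag = 15  [S.key * 2 - 11]
13. n0.key = 9  [9]
14. n0.acc = true  [D.tag > 14]
15. n0.wid = 26  [26]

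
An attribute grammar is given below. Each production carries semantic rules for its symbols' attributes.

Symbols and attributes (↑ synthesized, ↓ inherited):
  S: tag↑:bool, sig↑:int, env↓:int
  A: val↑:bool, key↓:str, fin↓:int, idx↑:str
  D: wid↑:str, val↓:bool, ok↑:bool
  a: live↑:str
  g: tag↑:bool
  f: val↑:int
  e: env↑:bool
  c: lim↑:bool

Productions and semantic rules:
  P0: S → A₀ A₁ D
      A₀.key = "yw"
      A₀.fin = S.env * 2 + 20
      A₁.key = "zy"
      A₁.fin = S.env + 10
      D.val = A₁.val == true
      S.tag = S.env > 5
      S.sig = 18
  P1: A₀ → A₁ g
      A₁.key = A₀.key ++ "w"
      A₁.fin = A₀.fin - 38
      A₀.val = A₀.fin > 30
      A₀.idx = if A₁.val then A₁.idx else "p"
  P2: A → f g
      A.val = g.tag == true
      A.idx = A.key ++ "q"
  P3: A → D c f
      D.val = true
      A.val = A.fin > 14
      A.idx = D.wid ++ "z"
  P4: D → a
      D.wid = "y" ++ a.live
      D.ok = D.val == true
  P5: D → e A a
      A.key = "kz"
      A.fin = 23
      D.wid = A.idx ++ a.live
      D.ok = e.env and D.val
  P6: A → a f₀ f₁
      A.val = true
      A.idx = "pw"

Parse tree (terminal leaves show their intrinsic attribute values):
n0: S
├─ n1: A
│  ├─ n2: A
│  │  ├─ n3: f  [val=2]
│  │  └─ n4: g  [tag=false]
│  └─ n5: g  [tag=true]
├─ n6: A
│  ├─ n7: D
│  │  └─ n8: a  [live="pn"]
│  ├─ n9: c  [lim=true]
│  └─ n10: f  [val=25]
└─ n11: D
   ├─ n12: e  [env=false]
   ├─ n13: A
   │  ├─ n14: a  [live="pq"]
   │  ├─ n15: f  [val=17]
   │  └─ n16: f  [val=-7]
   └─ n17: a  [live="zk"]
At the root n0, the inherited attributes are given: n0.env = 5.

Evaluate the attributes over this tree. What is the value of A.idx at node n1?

"p"

1. n0.env = 5  [given at root]
2. n1.key = "yw"  ["yw"]
3. n1.fin = 30  [S.env * 2 + 20]
4. n2.key = "yww"  [A₀.key ++ "w"]
5. n2.fin = -8  [A₀.fin - 38]
6. n3.val = 2  [terminal]
7. n4.tag = false  [terminal]
8. n2.val = false  [g.tag == true]
9. n2.idx = "ywwq"  [A.key ++ "q"]
10. n5.tag = true  [terminal]
11. n1.val = false  [A₀.fin > 30]
12. n1.idx = "p"  [if A₁.val then A₁.idx else "p"]
13. n6.key = "zy"  ["zy"]
14. n6.fin = 15  [S.env + 10]
15. n7.val = true  [true]
16. n8.live = "pn"  [terminal]
17. n7.wid = "ypn"  ["y" ++ a.live]
18. n7.ok = true  [D.val == true]
19. n9.lim = true  [terminal]
20. n10.val = 25  [terminal]
21. n6.val = true  [A.fin > 14]
22. n6.idx = "ypnz"  [D.wid ++ "z"]
23. n11.val = true  [A₁.val == true]
24. n12.env = false  [terminal]
25. n13.key = "kz"  ["kz"]
26. n13.fin = 23  [23]
27. n14.live = "pq"  [terminal]
28. n15.val = 17  [terminal]
29. n16.val = -7  [terminal]
30. n13.val = true  [true]
31. n13.idx = "pw"  ["pw"]
32. n17.live = "zk"  [terminal]
33. n11.wid = "pwzk"  [A.idx ++ a.live]
34. n11.ok = false  [e.env and D.val]
35. n0.tag = false  [S.env > 5]
36. n0.sig = 18  [18]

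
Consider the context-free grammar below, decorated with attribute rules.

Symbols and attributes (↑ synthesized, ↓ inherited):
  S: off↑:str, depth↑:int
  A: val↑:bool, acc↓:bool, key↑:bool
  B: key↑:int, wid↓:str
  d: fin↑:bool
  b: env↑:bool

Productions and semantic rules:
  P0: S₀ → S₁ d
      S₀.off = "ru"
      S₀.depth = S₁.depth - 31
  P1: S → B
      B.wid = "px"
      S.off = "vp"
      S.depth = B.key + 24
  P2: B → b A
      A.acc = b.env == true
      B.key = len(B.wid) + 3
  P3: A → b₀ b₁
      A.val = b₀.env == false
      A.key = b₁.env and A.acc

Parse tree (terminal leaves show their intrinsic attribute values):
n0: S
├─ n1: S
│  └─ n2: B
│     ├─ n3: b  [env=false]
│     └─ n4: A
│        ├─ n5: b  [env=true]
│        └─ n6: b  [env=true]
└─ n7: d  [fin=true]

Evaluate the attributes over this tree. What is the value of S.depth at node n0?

-2

1. n2.wid = "px"  ["px"]
2. n3.env = false  [terminal]
3. n4.acc = false  [b.env == true]
4. n5.env = true  [terminal]
5. n6.env = true  [terminal]
6. n4.val = false  [b₀.env == false]
7. n4.key = false  [b₁.env and A.acc]
8. n2.key = 5  [len(B.wid) + 3]
9. n1.off = "vp"  ["vp"]
10. n1.depth = 29  [B.key + 24]
11. n7.fin = true  [terminal]
12. n0.off = "ru"  ["ru"]
13. n0.depth = -2  [S₁.depth - 31]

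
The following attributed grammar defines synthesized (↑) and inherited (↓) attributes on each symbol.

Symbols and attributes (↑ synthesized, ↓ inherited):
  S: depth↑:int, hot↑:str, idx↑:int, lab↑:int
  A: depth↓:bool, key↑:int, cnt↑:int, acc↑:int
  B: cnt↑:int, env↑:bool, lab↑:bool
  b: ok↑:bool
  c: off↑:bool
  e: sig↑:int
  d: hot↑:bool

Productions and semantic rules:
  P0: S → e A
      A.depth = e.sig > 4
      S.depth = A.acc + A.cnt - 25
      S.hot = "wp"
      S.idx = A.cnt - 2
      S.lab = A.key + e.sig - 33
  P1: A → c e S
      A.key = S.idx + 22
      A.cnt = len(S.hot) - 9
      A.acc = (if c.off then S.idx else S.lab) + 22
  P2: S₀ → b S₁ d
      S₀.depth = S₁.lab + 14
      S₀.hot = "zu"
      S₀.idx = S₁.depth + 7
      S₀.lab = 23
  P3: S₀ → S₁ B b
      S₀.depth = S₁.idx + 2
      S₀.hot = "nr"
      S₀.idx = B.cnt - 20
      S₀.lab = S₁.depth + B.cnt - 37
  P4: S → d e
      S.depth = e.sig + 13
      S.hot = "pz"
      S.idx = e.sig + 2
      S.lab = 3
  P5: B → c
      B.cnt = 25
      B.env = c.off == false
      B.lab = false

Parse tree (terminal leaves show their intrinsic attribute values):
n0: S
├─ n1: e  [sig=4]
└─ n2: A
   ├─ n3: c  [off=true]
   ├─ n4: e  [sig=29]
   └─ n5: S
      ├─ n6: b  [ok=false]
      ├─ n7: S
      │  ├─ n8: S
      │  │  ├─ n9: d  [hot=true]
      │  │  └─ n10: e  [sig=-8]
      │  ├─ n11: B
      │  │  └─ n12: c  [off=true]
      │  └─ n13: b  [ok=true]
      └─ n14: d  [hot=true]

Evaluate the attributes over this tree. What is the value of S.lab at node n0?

-4

1. n1.sig = 4  [terminal]
2. n2.depth = false  [e.sig > 4]
3. n3.off = true  [terminal]
4. n4.sig = 29  [terminal]
5. n6.ok = false  [terminal]
6. n9.hot = true  [terminal]
7. n10.sig = -8  [terminal]
8. n8.depth = 5  [e.sig + 13]
9. n8.hot = "pz"  ["pz"]
10. n8.idx = -6  [e.sig + 2]
11. n8.lab = 3  [3]
12. n12.off = true  [terminal]
13. n11.cnt = 25  [25]
14. n11.env = false  [c.off == false]
15. n11.lab = false  [false]
16. n13.ok = true  [terminal]
17. n7.depth = -4  [S₁.idx + 2]
18. n7.hot = "nr"  ["nr"]
19. n7.idx = 5  [B.cnt - 20]
20. n7.lab = -7  [S₁.depth + B.cnt - 37]
21. n14.hot = true  [terminal]
22. n5.depth = 7  [S₁.lab + 14]
23. n5.hot = "zu"  ["zu"]
24. n5.idx = 3  [S₁.depth + 7]
25. n5.lab = 23  [23]
26. n2.key = 25  [S.idx + 22]
27. n2.cnt = -7  [len(S.hot) - 9]
28. n2.acc = 25  [(if c.off then S.idx else S.lab) + 22]
29. n0.depth = -7  [A.acc + A.cnt - 25]
30. n0.hot = "wp"  ["wp"]
31. n0.idx = -9  [A.cnt - 2]
32. n0.lab = -4  [A.key + e.sig - 33]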